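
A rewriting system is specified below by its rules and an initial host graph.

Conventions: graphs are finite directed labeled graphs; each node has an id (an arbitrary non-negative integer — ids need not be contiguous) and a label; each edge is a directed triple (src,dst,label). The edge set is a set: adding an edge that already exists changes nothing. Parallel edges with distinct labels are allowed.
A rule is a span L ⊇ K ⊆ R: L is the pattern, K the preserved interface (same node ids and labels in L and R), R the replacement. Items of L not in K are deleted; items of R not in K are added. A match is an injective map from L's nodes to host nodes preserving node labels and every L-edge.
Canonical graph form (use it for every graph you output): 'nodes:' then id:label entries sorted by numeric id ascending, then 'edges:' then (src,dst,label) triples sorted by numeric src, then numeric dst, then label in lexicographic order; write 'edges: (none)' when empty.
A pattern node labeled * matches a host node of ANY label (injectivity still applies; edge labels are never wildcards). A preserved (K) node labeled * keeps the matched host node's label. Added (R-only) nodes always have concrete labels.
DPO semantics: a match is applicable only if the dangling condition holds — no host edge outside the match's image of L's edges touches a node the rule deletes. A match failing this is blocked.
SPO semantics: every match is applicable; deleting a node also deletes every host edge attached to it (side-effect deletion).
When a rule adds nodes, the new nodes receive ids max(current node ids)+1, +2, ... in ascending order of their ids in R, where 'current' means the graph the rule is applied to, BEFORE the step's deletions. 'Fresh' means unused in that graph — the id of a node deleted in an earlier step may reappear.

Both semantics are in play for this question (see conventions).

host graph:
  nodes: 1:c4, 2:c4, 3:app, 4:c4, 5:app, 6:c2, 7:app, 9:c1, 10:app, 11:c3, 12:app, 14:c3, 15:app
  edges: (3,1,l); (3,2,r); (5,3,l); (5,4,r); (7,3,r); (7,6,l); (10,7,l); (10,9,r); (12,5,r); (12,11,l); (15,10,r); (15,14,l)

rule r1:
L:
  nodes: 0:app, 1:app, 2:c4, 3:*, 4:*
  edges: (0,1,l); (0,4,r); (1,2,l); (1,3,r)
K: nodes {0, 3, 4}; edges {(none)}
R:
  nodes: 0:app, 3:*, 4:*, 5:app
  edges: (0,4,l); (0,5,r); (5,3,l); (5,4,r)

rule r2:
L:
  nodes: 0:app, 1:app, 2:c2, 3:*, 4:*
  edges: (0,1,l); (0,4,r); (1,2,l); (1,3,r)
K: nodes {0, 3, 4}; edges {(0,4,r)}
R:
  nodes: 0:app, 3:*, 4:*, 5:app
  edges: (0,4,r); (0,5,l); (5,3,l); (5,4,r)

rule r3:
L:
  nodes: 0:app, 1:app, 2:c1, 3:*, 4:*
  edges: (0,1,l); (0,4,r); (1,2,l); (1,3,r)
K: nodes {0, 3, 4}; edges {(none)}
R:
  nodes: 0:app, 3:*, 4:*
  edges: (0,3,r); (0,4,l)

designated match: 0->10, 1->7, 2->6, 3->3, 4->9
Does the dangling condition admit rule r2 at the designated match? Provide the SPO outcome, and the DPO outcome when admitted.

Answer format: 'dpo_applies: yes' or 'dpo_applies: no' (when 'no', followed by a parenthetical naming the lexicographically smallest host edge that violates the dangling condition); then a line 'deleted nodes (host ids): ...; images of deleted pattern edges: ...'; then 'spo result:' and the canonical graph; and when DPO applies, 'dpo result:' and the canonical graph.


dpo_applies: yes
deleted nodes (host ids): 6, 7; images of deleted pattern edges: (7,3,r); (7,6,l); (10,7,l)
spo result:
nodes: 1:c4, 2:c4, 3:app, 4:c4, 5:app, 9:c1, 10:app, 11:c3, 12:app, 14:c3, 15:app, 16:app
edges: (3,1,l); (3,2,r); (5,3,l); (5,4,r); (10,9,r); (10,16,l); (12,5,r); (12,11,l); (15,10,r); (15,14,l); (16,3,l); (16,9,r)
dpo result:
nodes: 1:c4, 2:c4, 3:app, 4:c4, 5:app, 9:c1, 10:app, 11:c3, 12:app, 14:c3, 15:app, 16:app
edges: (3,1,l); (3,2,r); (5,3,l); (5,4,r); (10,9,r); (10,16,l); (12,5,r); (12,11,l); (15,10,r); (15,14,l); (16,3,l); (16,9,r)


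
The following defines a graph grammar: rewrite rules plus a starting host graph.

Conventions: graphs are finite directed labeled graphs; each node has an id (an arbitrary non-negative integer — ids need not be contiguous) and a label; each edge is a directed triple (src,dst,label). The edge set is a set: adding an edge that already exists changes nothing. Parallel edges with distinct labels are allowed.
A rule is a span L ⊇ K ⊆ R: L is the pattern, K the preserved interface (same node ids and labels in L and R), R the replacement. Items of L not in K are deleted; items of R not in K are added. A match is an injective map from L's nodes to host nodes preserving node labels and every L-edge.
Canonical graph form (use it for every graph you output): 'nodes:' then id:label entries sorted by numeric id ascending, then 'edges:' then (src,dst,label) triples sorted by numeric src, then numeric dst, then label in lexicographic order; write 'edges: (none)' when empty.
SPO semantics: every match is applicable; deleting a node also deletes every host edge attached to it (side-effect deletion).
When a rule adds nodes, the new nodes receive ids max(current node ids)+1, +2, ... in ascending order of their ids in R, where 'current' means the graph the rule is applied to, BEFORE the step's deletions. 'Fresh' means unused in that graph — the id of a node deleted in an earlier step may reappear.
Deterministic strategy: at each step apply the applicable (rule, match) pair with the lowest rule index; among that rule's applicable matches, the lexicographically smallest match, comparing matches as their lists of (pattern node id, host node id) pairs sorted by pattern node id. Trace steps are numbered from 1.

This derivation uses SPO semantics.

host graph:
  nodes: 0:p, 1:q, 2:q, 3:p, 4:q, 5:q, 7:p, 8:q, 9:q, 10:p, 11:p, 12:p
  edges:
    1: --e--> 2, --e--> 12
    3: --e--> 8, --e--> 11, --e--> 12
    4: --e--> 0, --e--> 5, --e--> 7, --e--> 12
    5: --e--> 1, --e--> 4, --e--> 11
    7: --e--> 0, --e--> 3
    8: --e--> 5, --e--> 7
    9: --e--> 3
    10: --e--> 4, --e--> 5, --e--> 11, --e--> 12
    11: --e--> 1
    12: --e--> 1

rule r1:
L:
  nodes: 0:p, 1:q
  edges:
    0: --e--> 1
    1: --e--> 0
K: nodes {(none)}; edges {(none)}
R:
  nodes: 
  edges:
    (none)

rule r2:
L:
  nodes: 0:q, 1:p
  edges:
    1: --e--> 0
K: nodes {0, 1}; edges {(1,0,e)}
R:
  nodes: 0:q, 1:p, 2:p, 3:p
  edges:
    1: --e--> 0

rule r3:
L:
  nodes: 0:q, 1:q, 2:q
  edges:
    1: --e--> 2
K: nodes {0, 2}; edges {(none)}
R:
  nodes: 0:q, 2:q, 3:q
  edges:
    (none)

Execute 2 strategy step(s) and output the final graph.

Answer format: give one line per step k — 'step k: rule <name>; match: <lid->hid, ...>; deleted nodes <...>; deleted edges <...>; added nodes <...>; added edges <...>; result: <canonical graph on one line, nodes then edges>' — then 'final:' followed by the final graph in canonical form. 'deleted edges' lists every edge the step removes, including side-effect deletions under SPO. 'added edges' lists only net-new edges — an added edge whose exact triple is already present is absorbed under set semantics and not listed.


step 1: rule r1; match: 0->12, 1->1; deleted nodes 1, 12; deleted edges (1,2,e); (1,12,e); (3,12,e); (4,12,e); (5,1,e); (10,12,e); (11,1,e); (12,1,e); added nodes (none); added edges (none); result: nodes: 0:p, 2:q, 3:p, 4:q, 5:q, 7:p, 8:q, 9:q, 10:p, 11:p edges: (3,8,e); (3,11,e); (4,0,e); (4,5,e); (4,7,e); (5,4,e); (5,11,e); (7,0,e); (7,3,e); (8,5,e); (8,7,e); (9,3,e); (10,4,e); (10,5,e); (10,11,e)
step 2: rule r2; match: 0->4, 1->10; deleted nodes (none); deleted edges (none); added nodes 12, 13; added edges (none); result: nodes: 0:p, 2:q, 3:p, 4:q, 5:q, 7:p, 8:q, 9:q, 10:p, 11:p, 12:p, 13:p edges: (3,8,e); (3,11,e); (4,0,e); (4,5,e); (4,7,e); (5,4,e); (5,11,e); (7,0,e); (7,3,e); (8,5,e); (8,7,e); (9,3,e); (10,4,e); (10,5,e); (10,11,e)
final:
nodes: 0:p, 2:q, 3:p, 4:q, 5:q, 7:p, 8:q, 9:q, 10:p, 11:p, 12:p, 13:p
edges: (3,8,e); (3,11,e); (4,0,e); (4,5,e); (4,7,e); (5,4,e); (5,11,e); (7,0,e); (7,3,e); (8,5,e); (8,7,e); (9,3,e); (10,4,e); (10,5,e); (10,11,e)


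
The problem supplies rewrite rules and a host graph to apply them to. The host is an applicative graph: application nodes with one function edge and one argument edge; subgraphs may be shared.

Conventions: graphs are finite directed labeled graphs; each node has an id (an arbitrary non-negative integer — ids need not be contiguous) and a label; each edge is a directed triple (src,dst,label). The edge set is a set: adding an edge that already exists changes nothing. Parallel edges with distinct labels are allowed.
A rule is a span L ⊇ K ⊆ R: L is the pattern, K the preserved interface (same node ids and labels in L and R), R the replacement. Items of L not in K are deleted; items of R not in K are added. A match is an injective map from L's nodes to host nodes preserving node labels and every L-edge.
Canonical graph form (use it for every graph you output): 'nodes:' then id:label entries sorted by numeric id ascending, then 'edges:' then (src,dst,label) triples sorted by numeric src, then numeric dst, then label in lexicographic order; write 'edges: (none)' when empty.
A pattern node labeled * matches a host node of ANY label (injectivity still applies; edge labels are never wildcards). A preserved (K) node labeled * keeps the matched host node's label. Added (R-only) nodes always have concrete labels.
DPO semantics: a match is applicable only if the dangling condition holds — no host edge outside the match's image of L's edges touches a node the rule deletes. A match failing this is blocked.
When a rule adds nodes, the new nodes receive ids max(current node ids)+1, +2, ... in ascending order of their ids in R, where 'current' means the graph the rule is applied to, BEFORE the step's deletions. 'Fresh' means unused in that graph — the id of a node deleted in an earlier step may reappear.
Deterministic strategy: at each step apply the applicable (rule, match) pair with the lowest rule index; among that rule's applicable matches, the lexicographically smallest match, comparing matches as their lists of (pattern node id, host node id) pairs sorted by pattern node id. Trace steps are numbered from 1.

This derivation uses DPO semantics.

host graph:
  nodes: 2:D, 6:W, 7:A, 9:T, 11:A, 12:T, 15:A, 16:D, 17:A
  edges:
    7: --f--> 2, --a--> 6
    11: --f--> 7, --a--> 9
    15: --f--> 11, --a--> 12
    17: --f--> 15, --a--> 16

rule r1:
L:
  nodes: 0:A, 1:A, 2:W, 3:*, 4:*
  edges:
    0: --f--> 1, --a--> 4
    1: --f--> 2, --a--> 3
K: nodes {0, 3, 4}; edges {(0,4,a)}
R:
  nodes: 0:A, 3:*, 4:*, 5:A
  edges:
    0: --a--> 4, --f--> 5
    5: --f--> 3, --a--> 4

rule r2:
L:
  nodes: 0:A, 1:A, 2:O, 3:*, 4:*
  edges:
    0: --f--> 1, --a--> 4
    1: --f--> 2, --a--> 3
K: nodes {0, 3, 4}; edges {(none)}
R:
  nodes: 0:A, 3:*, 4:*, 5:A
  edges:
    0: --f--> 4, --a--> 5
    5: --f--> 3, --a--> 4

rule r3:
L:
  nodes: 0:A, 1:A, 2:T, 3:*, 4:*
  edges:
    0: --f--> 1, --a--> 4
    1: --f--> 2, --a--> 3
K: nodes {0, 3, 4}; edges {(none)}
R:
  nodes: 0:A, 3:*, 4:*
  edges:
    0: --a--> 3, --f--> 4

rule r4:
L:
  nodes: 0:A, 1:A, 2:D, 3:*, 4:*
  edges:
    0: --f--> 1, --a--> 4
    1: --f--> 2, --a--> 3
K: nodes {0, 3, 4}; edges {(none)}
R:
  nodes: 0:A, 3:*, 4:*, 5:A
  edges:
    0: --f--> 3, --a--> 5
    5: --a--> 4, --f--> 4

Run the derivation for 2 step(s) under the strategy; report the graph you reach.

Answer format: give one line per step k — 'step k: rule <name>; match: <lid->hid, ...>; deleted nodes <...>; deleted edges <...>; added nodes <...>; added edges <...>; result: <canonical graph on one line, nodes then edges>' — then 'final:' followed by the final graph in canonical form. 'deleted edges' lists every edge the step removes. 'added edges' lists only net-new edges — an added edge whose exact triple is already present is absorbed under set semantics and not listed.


step 1: rule r4; match: 0->11, 1->7, 2->2, 3->6, 4->9; deleted nodes 2, 7; deleted edges (7,2,f); (7,6,a); (11,7,f); (11,9,a); added nodes 18; added edges (11,6,f); (11,18,a); (18,9,a); (18,9,f); result: nodes: 6:W, 9:T, 11:A, 12:T, 15:A, 16:D, 17:A, 18:A edges: (11,6,f); (11,18,a); (15,11,f); (15,12,a); (17,15,f); (17,16,a); (18,9,a); (18,9,f)
step 2: rule r1; match: 0->15, 1->11, 2->6, 3->18, 4->12; deleted nodes 6, 11; deleted edges (11,6,f); (11,18,a); (15,11,f); added nodes 19; added edges (15,19,f); (19,12,a); (19,18,f); result: nodes: 9:T, 12:T, 15:A, 16:D, 17:A, 18:A, 19:A edges: (15,12,a); (15,19,f); (17,15,f); (17,16,a); (18,9,a); (18,9,f); (19,12,a); (19,18,f)
final:
nodes: 9:T, 12:T, 15:A, 16:D, 17:A, 18:A, 19:A
edges: (15,12,a); (15,19,f); (17,15,f); (17,16,a); (18,9,a); (18,9,f); (19,12,a); (19,18,f)


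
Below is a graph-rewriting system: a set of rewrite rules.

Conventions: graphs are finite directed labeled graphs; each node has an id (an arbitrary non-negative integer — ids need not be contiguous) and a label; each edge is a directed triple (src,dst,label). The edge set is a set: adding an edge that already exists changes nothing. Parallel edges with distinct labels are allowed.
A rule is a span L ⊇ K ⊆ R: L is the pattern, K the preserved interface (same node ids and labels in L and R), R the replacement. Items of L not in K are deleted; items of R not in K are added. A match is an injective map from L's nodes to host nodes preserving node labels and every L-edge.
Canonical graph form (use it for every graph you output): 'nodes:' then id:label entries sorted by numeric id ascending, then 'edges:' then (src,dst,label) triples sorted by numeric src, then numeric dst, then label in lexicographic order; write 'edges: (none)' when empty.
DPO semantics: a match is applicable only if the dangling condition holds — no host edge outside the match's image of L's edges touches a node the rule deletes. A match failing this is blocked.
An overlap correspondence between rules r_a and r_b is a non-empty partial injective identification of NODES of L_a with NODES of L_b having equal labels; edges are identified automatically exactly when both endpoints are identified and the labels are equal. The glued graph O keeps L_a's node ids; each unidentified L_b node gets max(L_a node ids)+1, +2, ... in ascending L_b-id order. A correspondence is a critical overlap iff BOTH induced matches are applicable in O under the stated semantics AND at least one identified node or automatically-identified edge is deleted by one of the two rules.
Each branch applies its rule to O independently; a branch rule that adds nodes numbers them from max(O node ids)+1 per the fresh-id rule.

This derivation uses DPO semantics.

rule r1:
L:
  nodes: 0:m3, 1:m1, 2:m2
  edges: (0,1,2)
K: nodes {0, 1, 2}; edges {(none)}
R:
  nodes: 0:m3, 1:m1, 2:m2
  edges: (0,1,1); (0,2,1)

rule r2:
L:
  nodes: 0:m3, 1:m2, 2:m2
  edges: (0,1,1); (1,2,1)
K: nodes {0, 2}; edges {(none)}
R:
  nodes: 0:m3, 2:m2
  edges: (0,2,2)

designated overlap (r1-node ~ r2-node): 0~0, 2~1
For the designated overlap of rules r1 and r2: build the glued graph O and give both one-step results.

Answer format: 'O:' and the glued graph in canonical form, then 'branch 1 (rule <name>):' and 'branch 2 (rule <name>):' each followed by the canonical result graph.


O:
nodes: 0:m3, 1:m1, 2:m2, 3:m2
edges: (0,1,2); (0,2,1); (2,3,1)
branch 1 (rule r1):
nodes: 0:m3, 1:m1, 2:m2, 3:m2
edges: (0,1,1); (0,2,1); (2,3,1)
branch 2 (rule r2):
nodes: 0:m3, 1:m1, 3:m2
edges: (0,1,2); (0,3,2)


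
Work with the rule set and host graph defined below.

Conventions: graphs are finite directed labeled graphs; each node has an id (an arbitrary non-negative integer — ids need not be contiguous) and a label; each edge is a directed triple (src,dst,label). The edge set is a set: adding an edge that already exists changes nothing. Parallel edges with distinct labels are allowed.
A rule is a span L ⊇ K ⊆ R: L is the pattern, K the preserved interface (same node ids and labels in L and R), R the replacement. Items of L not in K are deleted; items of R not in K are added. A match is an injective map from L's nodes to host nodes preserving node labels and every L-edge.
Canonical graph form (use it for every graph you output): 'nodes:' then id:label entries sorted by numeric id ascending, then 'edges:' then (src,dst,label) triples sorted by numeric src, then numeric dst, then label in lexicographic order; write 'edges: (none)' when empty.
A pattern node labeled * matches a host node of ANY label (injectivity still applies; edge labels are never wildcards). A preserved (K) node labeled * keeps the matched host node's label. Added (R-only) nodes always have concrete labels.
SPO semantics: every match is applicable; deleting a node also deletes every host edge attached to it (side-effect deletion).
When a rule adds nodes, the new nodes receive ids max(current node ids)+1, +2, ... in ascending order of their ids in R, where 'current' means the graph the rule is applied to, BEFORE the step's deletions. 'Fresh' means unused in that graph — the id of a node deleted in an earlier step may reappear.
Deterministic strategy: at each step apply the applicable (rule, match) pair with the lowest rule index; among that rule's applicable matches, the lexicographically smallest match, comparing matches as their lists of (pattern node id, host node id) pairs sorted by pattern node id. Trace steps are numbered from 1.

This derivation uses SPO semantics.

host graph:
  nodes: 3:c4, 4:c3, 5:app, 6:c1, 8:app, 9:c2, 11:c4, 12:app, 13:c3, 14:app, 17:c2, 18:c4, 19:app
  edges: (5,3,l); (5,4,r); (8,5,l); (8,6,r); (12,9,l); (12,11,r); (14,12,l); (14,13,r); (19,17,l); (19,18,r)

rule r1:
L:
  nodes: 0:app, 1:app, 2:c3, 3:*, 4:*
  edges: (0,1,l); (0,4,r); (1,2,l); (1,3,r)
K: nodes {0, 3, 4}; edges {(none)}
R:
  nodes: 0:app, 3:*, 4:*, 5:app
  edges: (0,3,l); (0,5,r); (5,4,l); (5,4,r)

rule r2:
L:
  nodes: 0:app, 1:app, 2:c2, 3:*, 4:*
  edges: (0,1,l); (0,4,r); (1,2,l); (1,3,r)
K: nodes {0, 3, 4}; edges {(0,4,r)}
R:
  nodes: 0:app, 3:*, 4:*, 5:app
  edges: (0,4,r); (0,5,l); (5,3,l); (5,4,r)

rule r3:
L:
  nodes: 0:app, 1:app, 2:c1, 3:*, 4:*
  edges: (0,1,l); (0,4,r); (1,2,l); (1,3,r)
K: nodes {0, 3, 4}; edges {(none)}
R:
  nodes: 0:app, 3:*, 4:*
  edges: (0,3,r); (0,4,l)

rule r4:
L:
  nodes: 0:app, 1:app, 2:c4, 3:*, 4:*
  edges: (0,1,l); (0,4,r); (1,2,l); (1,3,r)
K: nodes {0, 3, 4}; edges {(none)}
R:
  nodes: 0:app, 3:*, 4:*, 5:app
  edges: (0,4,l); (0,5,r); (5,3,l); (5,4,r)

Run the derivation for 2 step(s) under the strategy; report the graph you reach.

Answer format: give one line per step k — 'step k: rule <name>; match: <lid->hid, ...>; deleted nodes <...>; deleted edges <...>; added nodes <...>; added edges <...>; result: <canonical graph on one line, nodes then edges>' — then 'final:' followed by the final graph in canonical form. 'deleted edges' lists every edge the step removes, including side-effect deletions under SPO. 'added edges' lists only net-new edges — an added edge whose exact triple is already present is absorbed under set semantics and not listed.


step 1: rule r2; match: 0->14, 1->12, 2->9, 3->11, 4->13; deleted nodes 9, 12; deleted edges (12,9,l); (12,11,r); (14,12,l); added nodes 20; added edges (14,20,l); (20,11,l); (20,13,r); result: nodes: 3:c4, 4:c3, 5:app, 6:c1, 8:app, 11:c4, 13:c3, 14:app, 17:c2, 18:c4, 19:app, 20:app edges: (5,3,l); (5,4,r); (8,5,l); (8,6,r); (14,13,r); (14,20,l); (19,17,l); (19,18,r); (20,11,l); (20,13,r)
step 2: rule r4; match: 0->8, 1->5, 2->3, 3->4, 4->6; deleted nodes 3, 5; deleted edges (5,3,l); (5,4,r); (8,5,l); (8,6,r); added nodes 21; added edges (8,6,l); (8,21,r); (21,4,l); (21,6,r); result: nodes: 4:c3, 6:c1, 8:app, 11:c4, 13:c3, 14:app, 17:c2, 18:c4, 19:app, 20:app, 21:app edges: (8,6,l); (8,21,r); (14,13,r); (14,20,l); (19,17,l); (19,18,r); (20,11,l); (20,13,r); (21,4,l); (21,6,r)
final:
nodes: 4:c3, 6:c1, 8:app, 11:c4, 13:c3, 14:app, 17:c2, 18:c4, 19:app, 20:app, 21:app
edges: (8,6,l); (8,21,r); (14,13,r); (14,20,l); (19,17,l); (19,18,r); (20,11,l); (20,13,r); (21,4,l); (21,6,r)


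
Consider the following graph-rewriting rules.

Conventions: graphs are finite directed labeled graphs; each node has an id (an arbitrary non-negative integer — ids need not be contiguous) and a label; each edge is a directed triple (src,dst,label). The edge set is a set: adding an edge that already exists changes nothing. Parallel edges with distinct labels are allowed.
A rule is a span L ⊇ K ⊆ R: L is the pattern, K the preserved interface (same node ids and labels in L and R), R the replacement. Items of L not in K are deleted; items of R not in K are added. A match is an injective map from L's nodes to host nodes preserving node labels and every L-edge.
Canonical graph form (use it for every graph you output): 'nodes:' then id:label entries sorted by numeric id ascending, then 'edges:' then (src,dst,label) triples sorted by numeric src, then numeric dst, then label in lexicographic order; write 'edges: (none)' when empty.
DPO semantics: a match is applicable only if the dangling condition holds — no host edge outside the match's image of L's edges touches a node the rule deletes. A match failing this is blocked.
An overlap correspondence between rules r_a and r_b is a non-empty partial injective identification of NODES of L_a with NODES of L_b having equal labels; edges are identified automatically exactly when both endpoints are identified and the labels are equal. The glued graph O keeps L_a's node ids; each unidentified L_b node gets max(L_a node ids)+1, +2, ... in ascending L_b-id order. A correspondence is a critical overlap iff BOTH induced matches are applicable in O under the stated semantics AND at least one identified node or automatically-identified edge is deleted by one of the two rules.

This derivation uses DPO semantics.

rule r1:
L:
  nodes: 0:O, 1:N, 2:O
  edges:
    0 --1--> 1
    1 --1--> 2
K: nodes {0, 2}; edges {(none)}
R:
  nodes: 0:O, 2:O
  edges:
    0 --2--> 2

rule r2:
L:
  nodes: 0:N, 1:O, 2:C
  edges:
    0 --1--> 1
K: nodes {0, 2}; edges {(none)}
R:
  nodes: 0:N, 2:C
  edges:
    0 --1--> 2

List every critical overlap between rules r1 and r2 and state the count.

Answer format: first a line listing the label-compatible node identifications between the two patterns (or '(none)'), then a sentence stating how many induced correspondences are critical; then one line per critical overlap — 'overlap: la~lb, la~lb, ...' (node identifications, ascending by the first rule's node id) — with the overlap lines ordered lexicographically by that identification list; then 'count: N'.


label-compatible node identifications between L(r1) and L(r2): 0~1, 1~0, 2~1
1 of the induced correspondences is a critical overlap of r1 and r2.
overlap: 1~0, 2~1
count: 1


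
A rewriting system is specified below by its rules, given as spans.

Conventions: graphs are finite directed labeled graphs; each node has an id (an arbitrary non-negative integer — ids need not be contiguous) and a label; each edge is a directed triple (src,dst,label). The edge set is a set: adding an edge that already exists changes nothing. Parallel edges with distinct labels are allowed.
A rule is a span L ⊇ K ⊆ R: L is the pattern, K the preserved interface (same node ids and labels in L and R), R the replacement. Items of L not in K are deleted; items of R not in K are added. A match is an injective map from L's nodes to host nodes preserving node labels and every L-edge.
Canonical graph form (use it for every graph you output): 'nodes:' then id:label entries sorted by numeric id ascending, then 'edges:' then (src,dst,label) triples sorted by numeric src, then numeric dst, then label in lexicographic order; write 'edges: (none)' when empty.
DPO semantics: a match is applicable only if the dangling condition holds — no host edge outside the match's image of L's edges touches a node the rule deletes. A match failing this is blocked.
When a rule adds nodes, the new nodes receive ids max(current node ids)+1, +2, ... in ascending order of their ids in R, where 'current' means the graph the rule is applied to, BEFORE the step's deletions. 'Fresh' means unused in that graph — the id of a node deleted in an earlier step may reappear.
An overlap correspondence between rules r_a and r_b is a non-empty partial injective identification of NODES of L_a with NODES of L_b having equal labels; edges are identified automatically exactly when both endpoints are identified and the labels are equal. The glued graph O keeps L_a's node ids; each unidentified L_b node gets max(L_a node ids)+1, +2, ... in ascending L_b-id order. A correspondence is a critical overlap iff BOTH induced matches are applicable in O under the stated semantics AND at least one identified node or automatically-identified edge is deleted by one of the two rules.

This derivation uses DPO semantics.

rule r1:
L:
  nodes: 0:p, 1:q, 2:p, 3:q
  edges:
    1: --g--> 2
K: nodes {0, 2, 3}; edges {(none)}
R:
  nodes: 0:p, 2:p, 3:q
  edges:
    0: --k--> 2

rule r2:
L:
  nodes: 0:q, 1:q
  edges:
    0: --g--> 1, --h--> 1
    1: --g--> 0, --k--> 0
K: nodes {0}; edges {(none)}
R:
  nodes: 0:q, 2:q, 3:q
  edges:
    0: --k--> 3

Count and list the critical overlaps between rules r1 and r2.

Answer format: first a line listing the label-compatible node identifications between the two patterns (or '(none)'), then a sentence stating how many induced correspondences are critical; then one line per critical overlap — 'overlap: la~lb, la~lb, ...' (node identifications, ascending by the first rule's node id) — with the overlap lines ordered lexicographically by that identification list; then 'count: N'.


label-compatible node identifications between L(r1) and L(r2): 1~0, 1~1, 3~0, 3~1
1 of the induced correspondences is a critical overlap of r1 and r2.
overlap: 3~1
count: 1


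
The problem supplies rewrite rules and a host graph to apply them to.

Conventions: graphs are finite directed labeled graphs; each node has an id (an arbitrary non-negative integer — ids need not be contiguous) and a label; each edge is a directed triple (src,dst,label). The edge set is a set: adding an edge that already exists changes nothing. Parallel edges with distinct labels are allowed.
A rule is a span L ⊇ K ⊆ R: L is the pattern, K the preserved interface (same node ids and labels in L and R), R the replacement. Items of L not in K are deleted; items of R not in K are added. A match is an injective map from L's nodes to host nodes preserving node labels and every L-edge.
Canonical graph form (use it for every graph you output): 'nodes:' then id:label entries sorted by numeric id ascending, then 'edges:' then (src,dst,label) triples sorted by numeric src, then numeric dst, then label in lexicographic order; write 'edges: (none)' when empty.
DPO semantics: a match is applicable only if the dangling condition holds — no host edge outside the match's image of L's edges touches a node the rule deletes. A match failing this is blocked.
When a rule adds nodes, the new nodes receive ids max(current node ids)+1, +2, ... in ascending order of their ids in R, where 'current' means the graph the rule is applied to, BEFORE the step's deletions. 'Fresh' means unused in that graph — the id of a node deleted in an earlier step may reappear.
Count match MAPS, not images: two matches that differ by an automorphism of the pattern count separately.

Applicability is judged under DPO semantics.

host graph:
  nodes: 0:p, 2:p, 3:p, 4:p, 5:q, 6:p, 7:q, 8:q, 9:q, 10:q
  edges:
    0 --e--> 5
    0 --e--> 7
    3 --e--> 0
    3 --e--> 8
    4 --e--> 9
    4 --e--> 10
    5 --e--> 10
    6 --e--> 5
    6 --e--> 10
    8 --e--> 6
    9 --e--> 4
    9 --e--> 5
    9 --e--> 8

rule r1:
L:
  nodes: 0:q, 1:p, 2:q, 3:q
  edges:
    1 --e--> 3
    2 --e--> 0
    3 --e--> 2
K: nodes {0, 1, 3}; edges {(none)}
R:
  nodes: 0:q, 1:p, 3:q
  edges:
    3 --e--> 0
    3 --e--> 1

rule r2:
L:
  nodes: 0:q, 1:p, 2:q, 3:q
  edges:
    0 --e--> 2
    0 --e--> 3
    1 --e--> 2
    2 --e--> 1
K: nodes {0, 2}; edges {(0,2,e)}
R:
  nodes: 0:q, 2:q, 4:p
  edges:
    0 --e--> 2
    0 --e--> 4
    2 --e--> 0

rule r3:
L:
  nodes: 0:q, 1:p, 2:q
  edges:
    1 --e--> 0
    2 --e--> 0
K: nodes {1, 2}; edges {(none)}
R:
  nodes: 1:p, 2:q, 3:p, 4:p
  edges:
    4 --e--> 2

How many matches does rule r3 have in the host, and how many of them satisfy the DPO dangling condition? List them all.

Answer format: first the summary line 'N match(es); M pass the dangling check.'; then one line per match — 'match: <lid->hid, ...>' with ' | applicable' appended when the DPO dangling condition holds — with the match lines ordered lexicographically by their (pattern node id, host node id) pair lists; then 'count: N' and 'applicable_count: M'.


5 match(es); 0 pass the dangling check.
match: 0->5, 1->0, 2->9
match: 0->5, 1->6, 2->9
match: 0->8, 1->3, 2->9
match: 0->10, 1->4, 2->5
match: 0->10, 1->6, 2->5
count: 5
applicable_count: 0


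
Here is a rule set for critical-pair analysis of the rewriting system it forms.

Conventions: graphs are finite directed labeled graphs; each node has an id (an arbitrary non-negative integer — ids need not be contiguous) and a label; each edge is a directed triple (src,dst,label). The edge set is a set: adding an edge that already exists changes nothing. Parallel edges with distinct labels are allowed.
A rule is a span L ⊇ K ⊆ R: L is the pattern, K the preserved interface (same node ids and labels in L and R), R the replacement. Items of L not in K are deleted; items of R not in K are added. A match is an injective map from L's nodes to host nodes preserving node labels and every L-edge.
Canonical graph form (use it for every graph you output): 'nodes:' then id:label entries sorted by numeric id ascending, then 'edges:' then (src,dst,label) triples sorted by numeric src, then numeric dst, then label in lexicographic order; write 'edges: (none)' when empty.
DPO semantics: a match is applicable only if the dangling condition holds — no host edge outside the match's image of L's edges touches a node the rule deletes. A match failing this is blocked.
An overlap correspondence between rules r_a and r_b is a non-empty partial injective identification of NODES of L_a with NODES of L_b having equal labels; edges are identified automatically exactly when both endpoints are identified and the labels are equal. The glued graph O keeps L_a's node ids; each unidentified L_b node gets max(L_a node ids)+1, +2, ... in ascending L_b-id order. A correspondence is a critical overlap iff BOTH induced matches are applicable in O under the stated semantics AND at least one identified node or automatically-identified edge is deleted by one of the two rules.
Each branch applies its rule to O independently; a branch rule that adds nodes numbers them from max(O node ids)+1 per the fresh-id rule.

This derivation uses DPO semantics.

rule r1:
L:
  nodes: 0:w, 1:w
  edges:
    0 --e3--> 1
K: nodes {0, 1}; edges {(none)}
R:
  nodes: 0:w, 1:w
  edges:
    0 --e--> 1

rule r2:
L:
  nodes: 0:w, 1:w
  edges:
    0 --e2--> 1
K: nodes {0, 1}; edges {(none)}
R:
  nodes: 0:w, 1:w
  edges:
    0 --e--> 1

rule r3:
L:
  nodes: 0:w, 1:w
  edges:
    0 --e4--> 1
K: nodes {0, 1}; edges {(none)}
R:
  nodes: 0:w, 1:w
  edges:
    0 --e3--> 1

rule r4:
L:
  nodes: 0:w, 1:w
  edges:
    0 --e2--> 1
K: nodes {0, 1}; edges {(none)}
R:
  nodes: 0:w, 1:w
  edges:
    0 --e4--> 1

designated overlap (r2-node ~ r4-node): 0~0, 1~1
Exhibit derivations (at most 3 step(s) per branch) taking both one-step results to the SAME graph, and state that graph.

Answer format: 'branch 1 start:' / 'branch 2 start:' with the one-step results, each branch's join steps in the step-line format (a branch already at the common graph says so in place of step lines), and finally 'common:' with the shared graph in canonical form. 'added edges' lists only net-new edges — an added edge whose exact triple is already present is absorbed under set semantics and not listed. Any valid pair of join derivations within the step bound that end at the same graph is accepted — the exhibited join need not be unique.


branch 1 start:
nodes: 0:w, 1:w
edges: (0,1,e)
branch 2 start:
nodes: 0:w, 1:w
edges: (0,1,e4)
branch 1: already at the common graph (0 steps)
branch 2 step 1: rule r3; match: 0->0, 1->1; deleted nodes (none); deleted edges (0,1,e4); added nodes (none); added edges (0,1,e3); result: nodes: 0:w, 1:w edges: (0,1,e3)
branch 2 step 2: rule r1; match: 0->0, 1->1; deleted nodes (none); deleted edges (0,1,e3); added nodes (none); added edges (0,1,e); result: nodes: 0:w, 1:w edges: (0,1,e)
common:
nodes: 0:w, 1:w
edges: (0,1,e)


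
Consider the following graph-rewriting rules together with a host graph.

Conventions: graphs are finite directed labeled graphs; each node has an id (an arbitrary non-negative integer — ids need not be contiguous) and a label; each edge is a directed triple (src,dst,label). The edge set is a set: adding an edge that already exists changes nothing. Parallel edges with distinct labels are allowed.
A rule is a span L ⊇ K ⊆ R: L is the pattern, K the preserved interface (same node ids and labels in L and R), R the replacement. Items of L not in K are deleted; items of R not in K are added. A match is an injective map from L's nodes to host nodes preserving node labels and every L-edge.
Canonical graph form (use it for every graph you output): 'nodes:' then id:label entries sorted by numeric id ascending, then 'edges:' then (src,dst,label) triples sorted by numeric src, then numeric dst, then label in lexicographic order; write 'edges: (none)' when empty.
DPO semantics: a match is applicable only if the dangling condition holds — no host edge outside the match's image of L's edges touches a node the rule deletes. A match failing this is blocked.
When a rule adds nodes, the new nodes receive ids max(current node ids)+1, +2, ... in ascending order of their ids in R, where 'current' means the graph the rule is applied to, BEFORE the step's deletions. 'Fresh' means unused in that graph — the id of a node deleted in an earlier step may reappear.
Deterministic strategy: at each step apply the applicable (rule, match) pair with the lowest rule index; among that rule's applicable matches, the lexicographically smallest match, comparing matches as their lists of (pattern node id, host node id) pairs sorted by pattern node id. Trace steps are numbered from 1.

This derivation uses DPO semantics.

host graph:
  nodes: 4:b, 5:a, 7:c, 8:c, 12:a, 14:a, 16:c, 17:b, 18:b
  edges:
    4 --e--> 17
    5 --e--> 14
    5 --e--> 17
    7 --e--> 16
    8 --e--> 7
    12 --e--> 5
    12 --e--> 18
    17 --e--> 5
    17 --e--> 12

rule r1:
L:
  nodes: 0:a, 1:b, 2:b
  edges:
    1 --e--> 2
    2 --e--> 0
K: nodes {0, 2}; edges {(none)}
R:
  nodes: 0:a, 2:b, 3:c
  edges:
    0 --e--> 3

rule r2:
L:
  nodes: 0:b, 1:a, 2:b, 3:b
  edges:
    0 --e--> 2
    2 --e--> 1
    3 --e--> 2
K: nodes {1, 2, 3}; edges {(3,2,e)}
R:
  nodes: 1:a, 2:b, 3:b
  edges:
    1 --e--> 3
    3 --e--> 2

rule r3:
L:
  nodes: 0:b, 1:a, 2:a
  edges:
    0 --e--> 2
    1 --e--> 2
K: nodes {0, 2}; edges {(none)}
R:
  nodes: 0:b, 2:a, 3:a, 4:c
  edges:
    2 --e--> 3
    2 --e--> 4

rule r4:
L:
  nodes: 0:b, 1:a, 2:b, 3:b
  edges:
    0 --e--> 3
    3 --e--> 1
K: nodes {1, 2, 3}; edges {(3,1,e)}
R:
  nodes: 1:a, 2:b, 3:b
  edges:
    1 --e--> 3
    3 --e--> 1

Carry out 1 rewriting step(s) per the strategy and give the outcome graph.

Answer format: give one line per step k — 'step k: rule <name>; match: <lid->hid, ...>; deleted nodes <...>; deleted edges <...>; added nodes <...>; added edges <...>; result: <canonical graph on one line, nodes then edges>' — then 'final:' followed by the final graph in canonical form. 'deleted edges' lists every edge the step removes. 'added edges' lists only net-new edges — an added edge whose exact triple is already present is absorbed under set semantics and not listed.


step 1: rule r1; match: 0->5, 1->4, 2->17; deleted nodes 4; deleted edges (4,17,e); (17,5,e); added nodes 19; added edges (5,19,e); result: nodes: 5:a, 7:c, 8:c, 12:a, 14:a, 16:c, 17:b, 18:b, 19:c edges: (5,14,e); (5,17,e); (5,19,e); (7,16,e); (8,7,e); (12,5,e); (12,18,e); (17,12,e)
final:
nodes: 5:a, 7:c, 8:c, 12:a, 14:a, 16:c, 17:b, 18:b, 19:c
edges: (5,14,e); (5,17,e); (5,19,e); (7,16,e); (8,7,e); (12,5,e); (12,18,e); (17,12,e)


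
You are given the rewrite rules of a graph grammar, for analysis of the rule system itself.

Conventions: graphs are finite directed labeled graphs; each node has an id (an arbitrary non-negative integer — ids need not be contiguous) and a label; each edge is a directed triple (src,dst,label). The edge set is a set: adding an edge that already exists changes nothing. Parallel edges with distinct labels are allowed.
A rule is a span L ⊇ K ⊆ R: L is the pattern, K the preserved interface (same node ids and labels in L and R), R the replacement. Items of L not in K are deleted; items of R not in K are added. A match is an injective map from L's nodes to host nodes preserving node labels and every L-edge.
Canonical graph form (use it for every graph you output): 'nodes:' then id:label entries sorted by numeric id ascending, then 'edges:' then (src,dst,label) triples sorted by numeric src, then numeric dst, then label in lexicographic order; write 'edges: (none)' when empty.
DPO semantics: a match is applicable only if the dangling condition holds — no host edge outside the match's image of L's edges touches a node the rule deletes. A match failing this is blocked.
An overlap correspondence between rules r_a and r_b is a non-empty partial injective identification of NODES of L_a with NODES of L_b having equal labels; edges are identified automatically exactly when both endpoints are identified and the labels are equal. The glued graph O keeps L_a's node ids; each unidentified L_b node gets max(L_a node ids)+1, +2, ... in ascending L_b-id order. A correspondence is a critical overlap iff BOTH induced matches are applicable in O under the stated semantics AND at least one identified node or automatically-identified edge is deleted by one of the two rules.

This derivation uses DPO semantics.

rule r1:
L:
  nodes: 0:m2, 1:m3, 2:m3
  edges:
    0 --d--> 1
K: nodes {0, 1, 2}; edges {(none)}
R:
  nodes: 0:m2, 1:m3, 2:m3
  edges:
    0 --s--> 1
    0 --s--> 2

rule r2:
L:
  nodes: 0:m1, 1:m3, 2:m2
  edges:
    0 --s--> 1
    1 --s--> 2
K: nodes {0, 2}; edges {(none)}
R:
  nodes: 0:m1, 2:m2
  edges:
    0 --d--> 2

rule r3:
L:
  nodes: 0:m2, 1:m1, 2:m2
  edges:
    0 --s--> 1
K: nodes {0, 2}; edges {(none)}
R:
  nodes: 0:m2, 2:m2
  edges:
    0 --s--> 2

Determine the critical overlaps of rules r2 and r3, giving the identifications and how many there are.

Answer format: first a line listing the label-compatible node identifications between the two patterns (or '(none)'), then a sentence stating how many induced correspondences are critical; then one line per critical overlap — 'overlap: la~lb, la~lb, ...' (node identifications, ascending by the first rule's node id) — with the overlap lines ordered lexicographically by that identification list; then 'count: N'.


label-compatible node identifications between L(r2) and L(r3): 0~1, 2~0, 2~2
0 of the induced correspondences are critical overlaps of r2 and r3.
count: 0


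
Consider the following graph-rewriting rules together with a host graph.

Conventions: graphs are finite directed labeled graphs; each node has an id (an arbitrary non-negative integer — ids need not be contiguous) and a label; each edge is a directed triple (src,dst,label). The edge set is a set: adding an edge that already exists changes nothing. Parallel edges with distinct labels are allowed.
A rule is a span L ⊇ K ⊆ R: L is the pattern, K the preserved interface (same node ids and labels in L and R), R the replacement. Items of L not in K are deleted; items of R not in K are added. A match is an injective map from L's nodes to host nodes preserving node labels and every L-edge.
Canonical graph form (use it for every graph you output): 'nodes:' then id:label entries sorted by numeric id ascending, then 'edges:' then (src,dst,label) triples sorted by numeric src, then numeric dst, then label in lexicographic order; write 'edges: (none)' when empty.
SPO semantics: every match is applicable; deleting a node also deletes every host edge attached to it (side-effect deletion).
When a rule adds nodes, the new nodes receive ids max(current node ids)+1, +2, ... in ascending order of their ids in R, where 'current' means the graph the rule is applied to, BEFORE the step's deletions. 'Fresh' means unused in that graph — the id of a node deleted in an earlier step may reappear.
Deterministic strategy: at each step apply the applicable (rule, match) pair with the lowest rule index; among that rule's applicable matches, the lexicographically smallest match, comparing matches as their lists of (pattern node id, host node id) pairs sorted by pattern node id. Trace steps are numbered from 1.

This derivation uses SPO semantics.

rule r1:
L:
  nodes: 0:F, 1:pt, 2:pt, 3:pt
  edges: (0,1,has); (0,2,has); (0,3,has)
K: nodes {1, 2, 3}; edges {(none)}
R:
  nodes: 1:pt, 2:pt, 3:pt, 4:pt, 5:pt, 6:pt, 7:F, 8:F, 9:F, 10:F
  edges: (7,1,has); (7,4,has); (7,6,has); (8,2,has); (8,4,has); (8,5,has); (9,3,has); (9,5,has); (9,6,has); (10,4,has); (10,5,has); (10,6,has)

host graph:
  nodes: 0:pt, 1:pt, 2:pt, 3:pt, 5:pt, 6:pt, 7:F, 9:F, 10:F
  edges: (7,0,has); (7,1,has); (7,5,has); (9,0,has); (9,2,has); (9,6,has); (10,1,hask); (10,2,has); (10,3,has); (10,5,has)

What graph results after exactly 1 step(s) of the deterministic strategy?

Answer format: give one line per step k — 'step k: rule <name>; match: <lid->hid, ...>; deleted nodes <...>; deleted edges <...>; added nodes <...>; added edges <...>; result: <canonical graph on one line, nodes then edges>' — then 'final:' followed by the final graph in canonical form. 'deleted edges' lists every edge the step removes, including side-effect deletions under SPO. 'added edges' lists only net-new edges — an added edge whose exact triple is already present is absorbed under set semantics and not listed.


step 1: rule r1; match: 0->7, 1->0, 2->1, 3->5; deleted nodes 7; deleted edges (7,0,has); (7,1,has); (7,5,has); added nodes 11, 12, 13, 14, 15, 16, 17; added edges (14,0,has); (14,11,has); (14,13,has); (15,1,has); (15,11,has); (15,12,has); (16,5,has); (16,12,has); (16,13,has); (17,11,has); (17,12,has); (17,13,has); result: nodes: 0:pt, 1:pt, 2:pt, 3:pt, 5:pt, 6:pt, 9:F, 10:F, 11:pt, 12:pt, 13:pt, 14:F, 15:F, 16:F, 17:F edges: (9,0,has); (9,2,has); (9,6,has); (10,1,hask); (10,2,has); (10,3,has); (10,5,has); (14,0,has); (14,11,has); (14,13,has); (15,1,has); (15,11,has); (15,12,has); (16,5,has); (16,12,has); (16,13,has); (17,11,has); (17,12,has); (17,13,has)
final:
nodes: 0:pt, 1:pt, 2:pt, 3:pt, 5:pt, 6:pt, 9:F, 10:F, 11:pt, 12:pt, 13:pt, 14:F, 15:F, 16:F, 17:F
edges: (9,0,has); (9,2,has); (9,6,has); (10,1,hask); (10,2,has); (10,3,has); (10,5,has); (14,0,has); (14,11,has); (14,13,has); (15,1,has); (15,11,has); (15,12,has); (16,5,has); (16,12,has); (16,13,has); (17,11,has); (17,12,has); (17,13,has)
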